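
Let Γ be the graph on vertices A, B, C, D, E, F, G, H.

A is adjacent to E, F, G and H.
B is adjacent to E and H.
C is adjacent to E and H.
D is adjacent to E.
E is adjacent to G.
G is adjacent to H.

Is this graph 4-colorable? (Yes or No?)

Yes

The chromatic number is 3. A, G, H are mutually adjacent, so at least 3 colors are needed.
One proper 3-coloring: A=2, B=2, C=2, D=2, E=1, F=1, G=3, H=1.
Since 4 ≥ 3, a proper 4-coloring certainly exists.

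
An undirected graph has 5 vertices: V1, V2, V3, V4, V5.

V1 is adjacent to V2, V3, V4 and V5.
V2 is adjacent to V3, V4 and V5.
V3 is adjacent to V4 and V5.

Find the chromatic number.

V1, V2, V3, V5 are pairwise adjacent (a clique of size 4), so at least 4 colors are needed.
4 colors suffice: color red → {V3}; color blue → {V1}; color green → {V2}; color yellow → {V4, V5}. Every edge joins two different colors.

4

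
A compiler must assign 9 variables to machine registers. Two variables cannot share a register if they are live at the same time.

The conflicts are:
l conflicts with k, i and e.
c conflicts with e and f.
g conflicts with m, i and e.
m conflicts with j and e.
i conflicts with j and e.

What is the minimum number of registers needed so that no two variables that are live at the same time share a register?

g, m, e pairwise conflict, so at least 3 registers are needed.
3 registers suffice: l=3, k=1, c=2, g=3, m=2, i=2, j=1, e=1, f=1. Each listed conflict is separated.

3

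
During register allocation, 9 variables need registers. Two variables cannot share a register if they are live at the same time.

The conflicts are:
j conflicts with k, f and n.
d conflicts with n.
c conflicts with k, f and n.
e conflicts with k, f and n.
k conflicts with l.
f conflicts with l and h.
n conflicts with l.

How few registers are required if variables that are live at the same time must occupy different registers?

2

f and l conflict, so at least 2 registers are needed.
2 registers suffice: register 1 → {k, f, n}; register 2 → {j, d, c, e, l, h}. Every pair that conflicts lands in different registers.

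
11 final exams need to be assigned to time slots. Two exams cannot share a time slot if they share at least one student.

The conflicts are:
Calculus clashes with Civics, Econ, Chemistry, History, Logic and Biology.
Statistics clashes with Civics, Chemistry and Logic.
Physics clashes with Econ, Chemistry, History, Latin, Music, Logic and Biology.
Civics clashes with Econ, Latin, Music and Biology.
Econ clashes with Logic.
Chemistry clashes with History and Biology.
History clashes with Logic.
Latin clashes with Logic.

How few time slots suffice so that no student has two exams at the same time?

3

Calculus, Civics, Biology all conflict with each other, so at least 3 time slots are needed.
3 time slots suffice: Calculus=1, Statistics=1, Physics=1, Civics=2, Econ=3, Chemistry=2, History=3, Latin=3, Music=3, Logic=2, Biology=3. No two conflicting exams share a time slot.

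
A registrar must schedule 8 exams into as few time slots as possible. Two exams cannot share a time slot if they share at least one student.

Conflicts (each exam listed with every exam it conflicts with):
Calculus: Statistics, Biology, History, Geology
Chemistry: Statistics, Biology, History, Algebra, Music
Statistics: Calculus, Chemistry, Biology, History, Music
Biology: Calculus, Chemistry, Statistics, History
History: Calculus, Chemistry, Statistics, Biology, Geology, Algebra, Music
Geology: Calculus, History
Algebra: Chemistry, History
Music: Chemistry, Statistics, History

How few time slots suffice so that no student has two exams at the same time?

Calculus, Statistics, Biology, History are mutually in conflict, so at least 4 time slots are needed.
4 time slots suffice: time slot 1 → {History}; time slot 2 → {Statistics, Geology, Algebra}; time slot 3 → {Calculus, Chemistry}; time slot 4 → {Biology, Music}. Each listed conflict is separated.

4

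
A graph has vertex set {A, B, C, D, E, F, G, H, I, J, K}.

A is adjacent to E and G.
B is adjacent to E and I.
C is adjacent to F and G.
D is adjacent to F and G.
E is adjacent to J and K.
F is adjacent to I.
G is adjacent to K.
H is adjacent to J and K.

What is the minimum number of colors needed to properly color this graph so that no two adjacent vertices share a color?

The cycle I-B-E-A-G-C-F-I has odd length 7, so it cannot be 2-colored; at least 3 colors are needed.
3 colors suffice: color red → {E, F, G, H}; color blue → {A, B, C, D, J, K}; color green → {I}. Each edge has distinct colors on its endpoints.

3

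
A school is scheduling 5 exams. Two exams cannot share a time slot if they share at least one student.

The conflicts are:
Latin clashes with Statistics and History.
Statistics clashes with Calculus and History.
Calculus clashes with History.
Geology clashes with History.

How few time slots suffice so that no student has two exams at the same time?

3

Latin, Statistics, History are mutually in conflict, so at least 3 time slots are needed.
3 time slots suffice: Latin=3, Statistics=2, Calculus=3, Geology=2, History=1. No two conflicting exams share a time slot.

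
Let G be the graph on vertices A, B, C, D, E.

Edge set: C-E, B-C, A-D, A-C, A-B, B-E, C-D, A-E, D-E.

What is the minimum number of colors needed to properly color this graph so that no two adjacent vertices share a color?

A, B, C, E form a clique, so at least 4 colors are needed.
4 colors suffice: color 1 → {C}; color 2 → {A}; color 3 → {E}; color 4 → {B, D}. No two adjacent vertices share a color.

4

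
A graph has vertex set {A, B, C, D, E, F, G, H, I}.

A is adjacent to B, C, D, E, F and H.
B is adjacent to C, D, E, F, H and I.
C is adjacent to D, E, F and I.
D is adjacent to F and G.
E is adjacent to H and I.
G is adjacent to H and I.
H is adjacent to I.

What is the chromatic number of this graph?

A, B, C, D, F are pairwise adjacent (a clique of size 5), so at least 5 colors are needed.
A valid assignment using 5 colors: A=blue, B=red, C=green, D=yellow, E=yellow, F=purple, G=red, H=green, I=blue. No two adjacent vertices share a color.

5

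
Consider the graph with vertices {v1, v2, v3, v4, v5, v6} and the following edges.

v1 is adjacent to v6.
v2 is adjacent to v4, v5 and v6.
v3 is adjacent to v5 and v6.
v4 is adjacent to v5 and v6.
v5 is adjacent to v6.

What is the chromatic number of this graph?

4

v2, v4, v5, v6 are mutually adjacent (a clique of size 4), so at least 4 colors are needed.
One proper 4-coloring: v1=B, v2=Y, v3=G, v4=G, v5=B, v6=R. Every edge joins two different colors.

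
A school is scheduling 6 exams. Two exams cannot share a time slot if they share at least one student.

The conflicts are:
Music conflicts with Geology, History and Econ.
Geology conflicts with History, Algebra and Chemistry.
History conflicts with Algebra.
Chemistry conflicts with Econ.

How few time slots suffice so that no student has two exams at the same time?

Music, Geology, History pairwise conflict, so at least 3 time slots are needed.
Using 3 time slots: Music=2, Geology=1, History=3, Algebra=2, Chemistry=2, Econ=1. No two conflicting exams share a time slot.

3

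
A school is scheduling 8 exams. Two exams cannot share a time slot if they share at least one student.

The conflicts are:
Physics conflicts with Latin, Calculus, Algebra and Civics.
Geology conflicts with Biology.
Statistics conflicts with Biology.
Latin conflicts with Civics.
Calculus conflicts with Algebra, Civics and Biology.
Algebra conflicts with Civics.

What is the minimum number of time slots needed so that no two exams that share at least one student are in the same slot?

4

Physics, Calculus, Algebra, Civics are mutually in conflict, so at least 4 time slots are needed.
4 time slots suffice: time slot 1 → {Geology, Statistics, Latin, Calculus}; time slot 2 → {Physics, Biology}; time slot 3 → {Civics}; time slot 4 → {Algebra}. Every pair that conflicts lands in different time slots.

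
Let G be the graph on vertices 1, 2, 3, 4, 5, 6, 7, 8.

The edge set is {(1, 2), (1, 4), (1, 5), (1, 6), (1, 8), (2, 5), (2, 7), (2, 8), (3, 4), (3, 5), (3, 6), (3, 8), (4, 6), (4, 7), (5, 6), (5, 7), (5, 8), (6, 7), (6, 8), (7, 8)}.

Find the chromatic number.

4

1, 2, 5, 8 are mutually adjacent (a clique of size 4), so at least 4 colors are needed.
4 colors suffice: 1=yellow, 2=green, 3=yellow, 4=red, 5=red, 6=green, 7=yellow, 8=blue. Every edge joins two different colors.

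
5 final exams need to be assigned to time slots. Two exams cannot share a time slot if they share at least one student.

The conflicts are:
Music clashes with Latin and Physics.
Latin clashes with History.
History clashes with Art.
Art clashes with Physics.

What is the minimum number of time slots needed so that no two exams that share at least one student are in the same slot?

3

The cycle Physics-Music-Latin-History-Art-Physics has odd length 5, so it cannot be 2-colored; at least 3 time slots are needed.
3 time slots suffice: time slot 1 → {Latin, Art}; time slot 2 → {Music, History}; time slot 3 → {Physics}. No two conflicting exams share a time slot.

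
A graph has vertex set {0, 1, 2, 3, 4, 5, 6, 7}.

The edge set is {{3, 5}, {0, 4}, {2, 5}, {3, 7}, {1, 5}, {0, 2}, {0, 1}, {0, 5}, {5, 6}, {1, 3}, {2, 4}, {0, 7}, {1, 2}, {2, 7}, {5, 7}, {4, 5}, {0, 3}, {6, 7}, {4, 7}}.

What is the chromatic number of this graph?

0, 2, 4, 5, 7 form a clique, so at least 5 colors are needed.
5 colors suffice: color red → {5}; color blue → {1, 7}; color green → {0, 6}; color yellow → {2, 3}; color purple → {4}. Each edge has distinct colors on its endpoints.

5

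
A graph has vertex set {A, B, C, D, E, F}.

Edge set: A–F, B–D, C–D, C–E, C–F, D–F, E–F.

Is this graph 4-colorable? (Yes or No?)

Yes

The chromatic number is 3. C, E, F form a triangle, so at least 3 colors are needed.
3 colors suffice: A=blue, B=red, C=blue, D=green, E=green, F=red.
Since 4 ≥ 3, a proper 4-coloring certainly exists.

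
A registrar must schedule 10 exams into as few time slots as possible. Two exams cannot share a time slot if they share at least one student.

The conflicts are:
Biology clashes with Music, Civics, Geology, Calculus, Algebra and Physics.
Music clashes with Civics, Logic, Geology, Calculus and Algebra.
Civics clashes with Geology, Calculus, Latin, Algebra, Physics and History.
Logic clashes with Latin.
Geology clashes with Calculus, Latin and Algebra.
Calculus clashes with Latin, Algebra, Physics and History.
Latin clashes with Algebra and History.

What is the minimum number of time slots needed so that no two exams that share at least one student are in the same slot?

6

Biology, Music, Civics, Geology, Calculus, Algebra pairwise conflict, so at least 6 time slots are needed.
6 time slots suffice: time slot 1 → {Logic, Calculus}; time slot 2 → {Civics}; time slot 3 → {Biology, Latin}; time slot 4 → {Geology, Physics, History}; time slot 5 → {Algebra}; time slot 6 → {Music}. No two conflicting exams share a time slot.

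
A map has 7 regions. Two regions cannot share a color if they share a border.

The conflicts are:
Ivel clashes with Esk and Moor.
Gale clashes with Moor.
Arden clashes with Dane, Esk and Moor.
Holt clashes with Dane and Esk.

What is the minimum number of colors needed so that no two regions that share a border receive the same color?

Arden and Dane conflict, so at least 2 colors are needed.
A valid assignment using 2 colors: Ivel=1, Gale=1, Arden=1, Holt=1, Dane=2, Esk=2, Moor=2. No two conflicting regions share a color.

2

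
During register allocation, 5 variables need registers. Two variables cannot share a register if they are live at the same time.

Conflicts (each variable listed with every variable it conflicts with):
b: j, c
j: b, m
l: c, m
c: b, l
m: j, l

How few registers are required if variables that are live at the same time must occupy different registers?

The cycle l-c-b-j-m-l has odd length 5, so it cannot be 2-colored; at least 3 registers are needed.
3 registers suffice: register 1 → {b, l}; register 2 → {c, m}; register 3 → {j}. Every pair that conflicts lands in different registers.

3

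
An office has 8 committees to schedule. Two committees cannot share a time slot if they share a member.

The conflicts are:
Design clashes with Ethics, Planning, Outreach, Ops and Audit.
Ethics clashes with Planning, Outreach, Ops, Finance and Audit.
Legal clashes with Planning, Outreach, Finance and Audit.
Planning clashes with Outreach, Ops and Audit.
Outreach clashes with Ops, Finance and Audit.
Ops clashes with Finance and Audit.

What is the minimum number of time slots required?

Design, Ethics, Planning, Outreach, Ops, Audit are mutually in conflict, so at least 6 time slots are needed.
A valid assignment using 6 time slots: Design=6, Ethics=2, Legal=2, Planning=5, Outreach=1, Ops=3, Finance=4, Audit=4. Each listed conflict is separated.

6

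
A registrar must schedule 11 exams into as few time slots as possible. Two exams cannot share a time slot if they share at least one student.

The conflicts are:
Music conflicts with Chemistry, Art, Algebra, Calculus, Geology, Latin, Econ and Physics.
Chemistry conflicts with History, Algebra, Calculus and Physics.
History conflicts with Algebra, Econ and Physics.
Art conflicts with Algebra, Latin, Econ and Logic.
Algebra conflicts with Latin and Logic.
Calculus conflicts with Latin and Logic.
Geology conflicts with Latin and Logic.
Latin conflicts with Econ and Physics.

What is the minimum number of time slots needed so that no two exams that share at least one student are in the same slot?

4

Music, Art, Latin, Econ pairwise conflict, so at least 4 time slots are needed.
4 time slots suffice: time slot 1 → {Music, History, Logic}; time slot 2 → {Chemistry, Latin}; time slot 3 → {Algebra, Calculus, Geology, Econ, Physics}; time slot 4 → {Art}. Each listed conflict is separated.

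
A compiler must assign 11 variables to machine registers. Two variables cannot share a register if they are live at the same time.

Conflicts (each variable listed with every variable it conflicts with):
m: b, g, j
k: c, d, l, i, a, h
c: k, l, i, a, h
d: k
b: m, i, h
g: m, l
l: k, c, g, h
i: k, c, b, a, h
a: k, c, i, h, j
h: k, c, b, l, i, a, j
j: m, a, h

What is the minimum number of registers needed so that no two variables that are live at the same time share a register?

5

k, c, i, a, h pairwise conflict, so at least 5 registers are needed.
5 registers suffice: register 1 → {m, d, h}; register 2 → {k, b, g, j}; register 3 → {l, a}; register 4 → {i}; register 5 → {c}. Every pair that conflicts lands in different registers.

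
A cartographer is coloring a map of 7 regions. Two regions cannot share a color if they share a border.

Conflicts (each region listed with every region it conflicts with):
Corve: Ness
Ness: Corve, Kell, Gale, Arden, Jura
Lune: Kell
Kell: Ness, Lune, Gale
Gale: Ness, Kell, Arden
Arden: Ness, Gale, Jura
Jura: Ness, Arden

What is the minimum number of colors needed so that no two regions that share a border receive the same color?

3

Ness, Kell, Gale all conflict with each other, so at least 3 colors are needed.
3 colors suffice: color 1 → {Ness, Lune}; color 2 → {Corve, Gale, Jura}; color 3 → {Kell, Arden}. Each listed conflict is separated.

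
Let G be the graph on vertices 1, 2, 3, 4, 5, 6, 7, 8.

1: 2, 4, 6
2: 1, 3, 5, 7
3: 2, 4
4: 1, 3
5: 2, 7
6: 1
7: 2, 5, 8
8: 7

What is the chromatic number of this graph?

2, 5, 7 are mutually adjacent, so at least 3 colors are needed.
One proper 3-coloring: 1=b, 2=a, 3=b, 4=a, 5=c, 6=a, 7=b, 8=a. Every edge joins two different colors.

3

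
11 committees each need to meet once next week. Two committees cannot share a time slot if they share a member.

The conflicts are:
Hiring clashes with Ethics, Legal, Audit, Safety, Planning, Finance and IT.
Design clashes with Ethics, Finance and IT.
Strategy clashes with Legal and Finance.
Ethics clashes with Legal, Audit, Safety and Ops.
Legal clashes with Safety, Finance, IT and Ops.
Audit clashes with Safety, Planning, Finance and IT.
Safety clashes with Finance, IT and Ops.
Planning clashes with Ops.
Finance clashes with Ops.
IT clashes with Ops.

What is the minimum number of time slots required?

4

Hiring, Ethics, Legal, Safety pairwise conflict, so at least 4 time slots are needed.
A valid assignment using 4 time slots: Hiring=2, Design=1, Strategy=1, Ethics=4, Legal=3, Audit=3, Safety=1, Planning=1, Finance=4, IT=4, Ops=2. Every pair that conflicts lands in different time slots.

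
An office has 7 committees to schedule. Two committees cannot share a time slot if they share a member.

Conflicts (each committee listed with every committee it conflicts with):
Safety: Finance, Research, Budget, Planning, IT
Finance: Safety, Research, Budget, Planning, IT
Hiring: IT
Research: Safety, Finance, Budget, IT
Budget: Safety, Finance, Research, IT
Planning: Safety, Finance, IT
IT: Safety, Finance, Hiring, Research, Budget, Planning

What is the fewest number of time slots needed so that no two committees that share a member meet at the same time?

5

Safety, Finance, Research, Budget, IT all conflict with each other, so at least 5 time slots are needed.
A valid assignment using 5 time slots: Safety=2, Finance=3, Hiring=2, Research=4, Budget=5, Planning=4, IT=1. Each listed conflict is separated.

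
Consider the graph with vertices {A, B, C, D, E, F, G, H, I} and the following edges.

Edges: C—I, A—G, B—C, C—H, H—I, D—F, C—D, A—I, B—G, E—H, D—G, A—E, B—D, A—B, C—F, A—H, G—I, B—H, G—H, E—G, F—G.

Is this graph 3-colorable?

A, B, G, H are pairwise adjacent (a clique of size 4), so at least 4 colors are needed.
So 3 colors are not enough.

No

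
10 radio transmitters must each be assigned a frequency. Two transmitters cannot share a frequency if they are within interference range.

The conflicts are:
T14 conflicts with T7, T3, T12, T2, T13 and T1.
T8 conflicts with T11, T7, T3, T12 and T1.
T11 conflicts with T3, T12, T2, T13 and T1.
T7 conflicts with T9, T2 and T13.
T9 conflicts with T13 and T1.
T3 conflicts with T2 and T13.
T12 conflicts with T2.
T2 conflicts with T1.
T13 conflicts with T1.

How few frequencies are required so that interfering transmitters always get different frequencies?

T11, T2, T1 all conflict with each other, so at least 3 frequencies are needed.
Using 3 frequencies: T14=3, T8=1, T11=3, T7=2, T9=3, T3=2, T12=2, T2=1, T13=1, T1=2. Each listed conflict is separated.

3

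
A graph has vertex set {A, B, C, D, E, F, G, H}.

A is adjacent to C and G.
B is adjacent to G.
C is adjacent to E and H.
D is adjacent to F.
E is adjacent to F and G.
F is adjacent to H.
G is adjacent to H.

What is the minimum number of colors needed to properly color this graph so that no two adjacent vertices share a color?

C and E are adjacent, so at least 2 colors are needed.
2 colors suffice: color 1 → {C, F, G}; color 2 → {A, B, D, E, H}. Each edge has distinct colors on its endpoints.

2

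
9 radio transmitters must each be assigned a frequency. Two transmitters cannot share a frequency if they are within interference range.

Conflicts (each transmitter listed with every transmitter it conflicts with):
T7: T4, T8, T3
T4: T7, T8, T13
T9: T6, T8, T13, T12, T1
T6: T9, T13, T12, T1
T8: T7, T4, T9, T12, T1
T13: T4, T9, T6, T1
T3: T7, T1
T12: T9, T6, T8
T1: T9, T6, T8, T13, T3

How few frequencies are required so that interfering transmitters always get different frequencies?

T9, T6, T13, T1 all conflict with each other, so at least 4 frequencies are needed.
4 frequencies suffice: frequency 1 → {T7, T9}; frequency 2 → {T4, T12, T1}; frequency 3 → {T6, T8, T3}; frequency 4 → {T13}. Every pair that conflicts lands in different frequencies.

4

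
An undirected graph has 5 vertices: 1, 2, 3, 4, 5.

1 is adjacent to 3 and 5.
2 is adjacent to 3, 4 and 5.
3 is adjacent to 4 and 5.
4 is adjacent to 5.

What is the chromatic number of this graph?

4

2, 3, 4, 5 are mutually adjacent (a clique of size 4), so at least 4 colors are needed.
A valid assignment using 4 colors: 1=c, 2=c, 3=b, 4=d, 5=a. Each edge has distinct colors on its endpoints.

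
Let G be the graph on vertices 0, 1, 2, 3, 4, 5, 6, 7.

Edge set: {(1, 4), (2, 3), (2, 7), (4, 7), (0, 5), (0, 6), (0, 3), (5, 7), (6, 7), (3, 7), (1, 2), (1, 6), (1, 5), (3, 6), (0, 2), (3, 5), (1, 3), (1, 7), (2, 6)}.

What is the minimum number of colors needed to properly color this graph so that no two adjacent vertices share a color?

1, 2, 3, 6, 7 are pairwise adjacent (a clique of size 5), so at least 5 colors are needed.
5 colors suffice: color red → {0, 7}; color blue → {3, 4}; color green → {1}; color yellow → {2, 5}; color purple → {6}. No two adjacent vertices share a color.

5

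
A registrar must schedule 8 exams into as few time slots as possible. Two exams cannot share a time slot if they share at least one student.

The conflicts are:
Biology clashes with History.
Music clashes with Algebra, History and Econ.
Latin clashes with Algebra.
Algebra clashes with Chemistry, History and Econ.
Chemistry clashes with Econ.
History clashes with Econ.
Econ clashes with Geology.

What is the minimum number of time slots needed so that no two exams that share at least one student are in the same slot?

4

Music, Algebra, History, Econ all conflict with each other, so at least 4 time slots are needed.
4 time slots suffice: time slot 1 → {Biology, Algebra, Geology}; time slot 2 → {Latin, Econ}; time slot 3 → {Chemistry, History}; time slot 4 → {Music}. No two conflicting exams share a time slot.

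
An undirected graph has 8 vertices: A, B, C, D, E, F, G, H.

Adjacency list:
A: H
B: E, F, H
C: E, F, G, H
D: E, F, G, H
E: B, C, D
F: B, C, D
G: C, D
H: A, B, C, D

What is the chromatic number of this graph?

A and H are adjacent, so at least 2 colors are needed.
A valid assignment using 2 colors: A=blue, B=blue, C=blue, D=blue, E=red, F=red, G=red, H=red. Each edge has distinct colors on its endpoints.

2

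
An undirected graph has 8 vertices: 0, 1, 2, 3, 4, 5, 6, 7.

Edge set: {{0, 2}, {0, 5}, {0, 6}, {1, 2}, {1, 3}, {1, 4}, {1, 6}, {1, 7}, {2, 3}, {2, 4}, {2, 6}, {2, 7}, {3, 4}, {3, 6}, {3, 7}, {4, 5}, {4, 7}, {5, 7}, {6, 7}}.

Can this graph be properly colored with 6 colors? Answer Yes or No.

The chromatic number is 5. 1, 2, 3, 6, 7 form a clique, so at least 5 colors are needed.
A valid assignment using 5 colors: 0=red, 1=yellow, 2=blue, 3=purple, 4=green, 5=blue, 6=green, 7=red.
Since 6 ≥ 5, a proper 6-coloring certainly exists.

Yes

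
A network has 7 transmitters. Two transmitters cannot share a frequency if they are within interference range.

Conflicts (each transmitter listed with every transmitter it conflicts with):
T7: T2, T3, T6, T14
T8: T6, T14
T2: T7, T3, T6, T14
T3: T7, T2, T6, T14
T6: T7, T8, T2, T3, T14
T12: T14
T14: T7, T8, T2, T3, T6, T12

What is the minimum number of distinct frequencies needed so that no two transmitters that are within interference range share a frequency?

5

T7, T2, T3, T6, T14 pairwise conflict, so at least 5 frequencies are needed.
5 frequencies suffice: frequency 1 → {T14}; frequency 2 → {T6, T12}; frequency 3 → {T7, T8}; frequency 4 → {T3}; frequency 5 → {T2}. Each listed conflict is separated.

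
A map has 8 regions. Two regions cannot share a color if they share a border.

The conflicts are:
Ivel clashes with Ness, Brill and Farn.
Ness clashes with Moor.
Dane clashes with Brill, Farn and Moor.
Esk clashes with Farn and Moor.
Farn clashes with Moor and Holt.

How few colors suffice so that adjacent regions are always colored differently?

3

Esk, Farn, Moor are mutually in conflict, so at least 3 colors are needed.
3 colors suffice: color 1 → {Ness, Brill, Farn}; color 2 → {Ivel, Moor, Holt}; color 3 → {Dane, Esk}. Each listed conflict is separated.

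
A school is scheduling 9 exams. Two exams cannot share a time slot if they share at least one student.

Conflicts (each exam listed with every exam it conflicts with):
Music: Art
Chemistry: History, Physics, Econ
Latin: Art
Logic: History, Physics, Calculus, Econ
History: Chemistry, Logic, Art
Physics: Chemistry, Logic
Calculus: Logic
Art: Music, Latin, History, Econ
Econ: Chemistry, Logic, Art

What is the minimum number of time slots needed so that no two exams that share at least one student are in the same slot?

Logic and Econ conflict, so at least 2 time slots are needed.
Using 2 time slots: Music=2, Chemistry=1, Latin=2, Logic=1, History=2, Physics=2, Calculus=2, Art=1, Econ=2. Each listed conflict is separated.

2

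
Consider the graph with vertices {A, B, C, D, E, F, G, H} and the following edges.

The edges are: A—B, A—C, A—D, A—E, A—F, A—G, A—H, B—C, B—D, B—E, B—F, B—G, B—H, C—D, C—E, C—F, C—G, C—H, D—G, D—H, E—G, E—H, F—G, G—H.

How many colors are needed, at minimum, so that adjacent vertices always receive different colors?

A, B, C, D, G, H form a clique, so at least 6 colors are needed.
A valid assignment using 6 colors: A=4, B=3, C=2, D=6, E=6, F=5, G=1, H=5. Each edge has distinct colors on its endpoints.

6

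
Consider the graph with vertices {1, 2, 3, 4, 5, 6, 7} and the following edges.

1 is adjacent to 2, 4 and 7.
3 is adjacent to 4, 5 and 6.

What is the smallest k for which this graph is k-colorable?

1 and 7 are adjacent, so at least 2 colors are needed.
One proper 2-coloring: 1=a, 2=b, 3=a, 4=b, 5=b, 6=b, 7=b. Every edge joins two different colors.

2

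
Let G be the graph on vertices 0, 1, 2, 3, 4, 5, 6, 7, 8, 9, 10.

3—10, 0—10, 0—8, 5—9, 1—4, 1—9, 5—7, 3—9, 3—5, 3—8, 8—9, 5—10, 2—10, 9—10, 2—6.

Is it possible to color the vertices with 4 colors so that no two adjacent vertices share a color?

Yes

The chromatic number is 4. 3, 5, 9, 10 are mutually adjacent (a clique of size 4), so at least 4 colors are needed.
4 colors suffice: color red → {0, 2, 4, 7, 9}; color blue → {1, 6, 8, 10}; color green → {5}; color yellow → {3}.
That is already a proper 4-coloring.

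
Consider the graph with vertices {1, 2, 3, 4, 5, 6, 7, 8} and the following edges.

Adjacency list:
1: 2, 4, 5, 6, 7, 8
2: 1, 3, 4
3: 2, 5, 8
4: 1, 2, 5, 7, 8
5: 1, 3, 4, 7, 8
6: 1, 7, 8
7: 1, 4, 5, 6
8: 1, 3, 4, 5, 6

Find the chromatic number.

1, 4, 5, 8 form a clique, so at least 4 colors are needed.
4 colors suffice: color a → {1, 3}; color b → {2, 7, 8}; color c → {4, 6}; color d → {5}. No two adjacent vertices share a color.

4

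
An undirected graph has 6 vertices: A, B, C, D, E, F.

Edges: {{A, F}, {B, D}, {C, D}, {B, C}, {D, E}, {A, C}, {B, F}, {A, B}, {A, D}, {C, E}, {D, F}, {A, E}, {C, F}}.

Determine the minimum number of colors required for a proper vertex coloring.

A, B, C, D, F form a clique, so at least 5 colors are needed.
5 colors suffice: color 1 → {D}; color 2 → {A}; color 3 → {C}; color 4 → {E, F}; color 5 → {B}. Every edge joins two different colors.

5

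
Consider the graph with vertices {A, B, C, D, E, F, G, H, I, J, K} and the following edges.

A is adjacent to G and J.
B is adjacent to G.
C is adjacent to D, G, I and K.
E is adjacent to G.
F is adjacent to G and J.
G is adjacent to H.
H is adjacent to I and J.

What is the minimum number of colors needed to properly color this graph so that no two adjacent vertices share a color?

H and J are adjacent, so at least 2 colors are needed.
2 colors suffice: color 1 → {D, G, I, J, K}; color 2 → {A, B, C, E, F, H}. No two adjacent vertices share a color.

2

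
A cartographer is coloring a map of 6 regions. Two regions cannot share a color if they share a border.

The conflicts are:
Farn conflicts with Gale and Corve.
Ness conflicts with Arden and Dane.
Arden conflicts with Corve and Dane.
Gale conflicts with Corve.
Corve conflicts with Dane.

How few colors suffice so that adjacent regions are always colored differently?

Farn, Gale, Corve are mutually in conflict, so at least 3 colors are needed.
3 colors suffice: color 1 → {Ness, Corve}; color 2 → {Gale, Dane}; color 3 → {Farn, Arden}. Each listed conflict is separated.

3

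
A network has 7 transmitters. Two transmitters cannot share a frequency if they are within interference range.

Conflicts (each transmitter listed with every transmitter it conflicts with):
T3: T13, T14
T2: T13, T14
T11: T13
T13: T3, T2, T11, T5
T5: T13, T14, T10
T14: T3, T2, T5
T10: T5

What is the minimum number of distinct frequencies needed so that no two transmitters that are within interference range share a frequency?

T5 and T10 conflict, so at least 2 frequencies are needed.
2 frequencies suffice: frequency 1 → {T13, T14, T10}; frequency 2 → {T3, T2, T11, T5}. Each listed conflict is separated.

2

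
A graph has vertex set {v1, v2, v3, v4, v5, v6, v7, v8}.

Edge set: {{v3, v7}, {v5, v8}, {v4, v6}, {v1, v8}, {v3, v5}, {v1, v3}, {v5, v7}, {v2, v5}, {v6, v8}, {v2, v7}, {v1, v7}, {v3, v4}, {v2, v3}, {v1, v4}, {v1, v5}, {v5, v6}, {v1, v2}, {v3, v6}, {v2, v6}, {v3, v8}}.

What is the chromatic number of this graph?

v1, v2, v3, v5, v7 are pairwise adjacent (a clique of size 5), so at least 5 colors are needed.
5 colors suffice: color 1 → {v3}; color 2 → {v4, v5}; color 3 → {v1, v6}; color 4 → {v2, v8}; color 5 → {v7}. Every edge joins two different colors.

5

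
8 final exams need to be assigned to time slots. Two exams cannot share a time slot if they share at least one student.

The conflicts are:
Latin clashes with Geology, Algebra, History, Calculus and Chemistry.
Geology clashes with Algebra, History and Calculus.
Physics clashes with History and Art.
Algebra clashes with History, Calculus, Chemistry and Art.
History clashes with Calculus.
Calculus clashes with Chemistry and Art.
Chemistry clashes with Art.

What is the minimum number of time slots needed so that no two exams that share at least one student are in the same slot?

5

Latin, Geology, Algebra, History, Calculus are mutually in conflict, so at least 5 time slots are needed.
5 time slots suffice: time slot 1 → {Physics, Algebra}; time slot 2 → {Calculus}; time slot 3 → {Latin, Art}; time slot 4 → {History, Chemistry}; time slot 5 → {Geology}. Each listed conflict is separated.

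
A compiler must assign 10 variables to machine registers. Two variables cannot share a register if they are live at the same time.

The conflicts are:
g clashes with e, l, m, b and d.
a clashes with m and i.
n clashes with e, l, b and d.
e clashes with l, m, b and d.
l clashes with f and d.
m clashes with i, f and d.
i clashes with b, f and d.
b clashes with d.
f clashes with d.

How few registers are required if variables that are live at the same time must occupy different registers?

4

m, i, f, d all conflict with each other, so at least 4 registers are needed.
4 registers suffice: register 1 → {a, d}; register 2 → {e, i}; register 3 → {l, m, b}; register 4 → {g, n, f}. Each listed conflict is separated.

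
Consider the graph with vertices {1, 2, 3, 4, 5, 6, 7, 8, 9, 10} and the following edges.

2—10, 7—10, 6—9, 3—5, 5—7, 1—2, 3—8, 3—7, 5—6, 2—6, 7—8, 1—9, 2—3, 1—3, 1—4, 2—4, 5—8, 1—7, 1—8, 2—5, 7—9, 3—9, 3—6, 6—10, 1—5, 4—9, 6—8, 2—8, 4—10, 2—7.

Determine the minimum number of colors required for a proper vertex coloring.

1, 2, 3, 5, 7, 8 are mutually adjacent (a clique of size 6), so at least 6 colors are needed.
One proper 6-coloring: 1=d, 2=a, 3=b, 4=c, 5=e, 6=c, 7=c, 8=f, 9=a, 10=b. Each edge has distinct colors on its endpoints.

6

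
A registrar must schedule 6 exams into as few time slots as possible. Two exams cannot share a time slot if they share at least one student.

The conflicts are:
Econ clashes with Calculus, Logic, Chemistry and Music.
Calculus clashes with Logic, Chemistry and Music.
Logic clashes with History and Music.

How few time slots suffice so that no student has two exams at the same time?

4

Econ, Calculus, Logic, Music pairwise conflict, so at least 4 time slots are needed.
4 time slots suffice: time slot 1 → {Logic, Chemistry}; time slot 2 → {Econ, History}; time slot 3 → {Calculus}; time slot 4 → {Music}. Each listed conflict is separated.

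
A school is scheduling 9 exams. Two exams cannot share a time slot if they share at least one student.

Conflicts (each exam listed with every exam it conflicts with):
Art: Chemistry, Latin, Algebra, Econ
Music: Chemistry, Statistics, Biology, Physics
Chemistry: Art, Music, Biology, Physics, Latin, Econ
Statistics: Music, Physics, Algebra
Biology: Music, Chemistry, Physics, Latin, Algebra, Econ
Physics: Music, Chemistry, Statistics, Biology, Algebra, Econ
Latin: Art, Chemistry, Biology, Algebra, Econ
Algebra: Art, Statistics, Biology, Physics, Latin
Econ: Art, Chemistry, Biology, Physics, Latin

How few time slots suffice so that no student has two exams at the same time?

Music, Chemistry, Biology, Physics are mutually in conflict, so at least 4 time slots are needed.
4 time slots suffice: time slot 1 → {Physics, Latin}; time slot 2 → {Art, Statistics, Biology}; time slot 3 → {Chemistry, Algebra}; time slot 4 → {Music, Econ}. Every pair that conflicts lands in different time slots.

4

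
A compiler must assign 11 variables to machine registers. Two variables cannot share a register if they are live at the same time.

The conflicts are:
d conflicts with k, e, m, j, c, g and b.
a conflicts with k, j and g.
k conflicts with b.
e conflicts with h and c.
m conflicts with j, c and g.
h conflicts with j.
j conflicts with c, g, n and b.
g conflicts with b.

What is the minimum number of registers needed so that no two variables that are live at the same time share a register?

d, m, j, c pairwise conflict, so at least 4 registers are needed.
Using 4 registers: d=2, a=2, k=1, e=1, m=4, h=2, j=1, c=3, g=3, n=2, b=4. Each listed conflict is separated.

4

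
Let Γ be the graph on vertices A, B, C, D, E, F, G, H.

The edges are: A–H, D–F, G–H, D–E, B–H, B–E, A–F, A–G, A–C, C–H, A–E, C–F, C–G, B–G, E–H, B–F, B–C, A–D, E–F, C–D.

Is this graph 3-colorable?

No

B, C, G, H are pairwise adjacent (a clique of size 4), so at least 4 colors are needed.
So 3 colors are not enough.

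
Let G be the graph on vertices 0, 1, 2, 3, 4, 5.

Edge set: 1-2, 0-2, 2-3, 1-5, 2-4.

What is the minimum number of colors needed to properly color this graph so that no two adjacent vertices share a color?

2 and 3 are adjacent, so at least 2 colors are needed.
2 colors suffice: color a → {2, 5}; color b → {0, 1, 3, 4}. No two adjacent vertices share a color.

2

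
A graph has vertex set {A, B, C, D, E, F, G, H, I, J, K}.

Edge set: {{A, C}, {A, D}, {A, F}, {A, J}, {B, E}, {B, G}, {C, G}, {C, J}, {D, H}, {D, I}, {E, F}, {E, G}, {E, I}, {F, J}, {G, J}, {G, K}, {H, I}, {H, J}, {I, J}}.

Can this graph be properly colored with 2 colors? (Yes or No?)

No

D, H, I are pairwise adjacent, so at least 3 colors are needed.
So 2 colors are not enough.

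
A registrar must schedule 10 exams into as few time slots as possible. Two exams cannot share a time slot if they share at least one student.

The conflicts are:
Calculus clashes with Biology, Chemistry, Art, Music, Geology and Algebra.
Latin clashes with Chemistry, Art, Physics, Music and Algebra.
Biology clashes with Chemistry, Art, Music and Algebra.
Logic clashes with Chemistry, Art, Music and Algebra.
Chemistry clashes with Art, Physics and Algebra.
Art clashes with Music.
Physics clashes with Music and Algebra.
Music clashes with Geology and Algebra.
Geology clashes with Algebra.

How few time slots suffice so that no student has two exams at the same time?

Calculus, Biology, Chemistry, Algebra all conflict with each other, so at least 4 time slots are needed.
A valid assignment using 4 time slots: Calculus=3, Latin=3, Biology=4, Logic=3, Chemistry=2, Art=1, Physics=4, Music=2, Geology=4, Algebra=1. Every pair that conflicts lands in different time slots.

4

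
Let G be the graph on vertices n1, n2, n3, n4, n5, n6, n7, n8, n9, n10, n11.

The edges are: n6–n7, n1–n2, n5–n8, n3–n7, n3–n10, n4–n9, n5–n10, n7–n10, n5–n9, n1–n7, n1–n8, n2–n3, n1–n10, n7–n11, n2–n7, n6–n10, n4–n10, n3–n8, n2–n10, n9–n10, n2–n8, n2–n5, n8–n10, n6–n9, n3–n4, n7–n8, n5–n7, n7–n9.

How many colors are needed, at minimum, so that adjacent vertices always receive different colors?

n2, n3, n7, n8, n10 form a clique, so at least 5 colors are needed.
5 colors suffice: color red → {n10, n11}; color blue → {n4, n7}; color green → {n2, n9}; color yellow → {n6, n8}; color purple → {n1, n3, n5}. Each edge has distinct colors on its endpoints.

5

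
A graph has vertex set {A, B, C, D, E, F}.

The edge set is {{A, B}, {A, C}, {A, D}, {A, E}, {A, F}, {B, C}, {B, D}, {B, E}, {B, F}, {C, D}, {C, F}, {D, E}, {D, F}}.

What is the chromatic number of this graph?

A, B, C, D, F form a clique, so at least 5 colors are needed.
5 colors suffice: color red → {B}; color blue → {D}; color green → {A}; color yellow → {C, E}; color purple → {F}. Each edge has distinct colors on its endpoints.

5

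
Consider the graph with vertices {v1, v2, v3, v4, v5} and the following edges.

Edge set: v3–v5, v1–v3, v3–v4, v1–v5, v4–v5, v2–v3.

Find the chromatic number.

3

v1, v3, v5 form a triangle, so at least 3 colors are needed.
3 colors suffice: color 1 → {v3}; color 2 → {v2, v5}; color 3 → {v1, v4}. Each edge has distinct colors on its endpoints.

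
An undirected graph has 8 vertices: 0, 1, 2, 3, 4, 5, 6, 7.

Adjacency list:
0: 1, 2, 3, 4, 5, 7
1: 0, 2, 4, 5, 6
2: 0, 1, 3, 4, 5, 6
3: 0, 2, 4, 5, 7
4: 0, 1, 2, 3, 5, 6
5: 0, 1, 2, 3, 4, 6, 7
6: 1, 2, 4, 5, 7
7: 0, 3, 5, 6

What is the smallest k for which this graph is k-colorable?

1, 2, 4, 5, 6 are mutually adjacent (a clique of size 5), so at least 5 colors are needed.
5 colors suffice: color a → {5}; color b → {4, 7}; color c → {0, 6}; color d → {2}; color e → {1, 3}. No two adjacent vertices share a color.

5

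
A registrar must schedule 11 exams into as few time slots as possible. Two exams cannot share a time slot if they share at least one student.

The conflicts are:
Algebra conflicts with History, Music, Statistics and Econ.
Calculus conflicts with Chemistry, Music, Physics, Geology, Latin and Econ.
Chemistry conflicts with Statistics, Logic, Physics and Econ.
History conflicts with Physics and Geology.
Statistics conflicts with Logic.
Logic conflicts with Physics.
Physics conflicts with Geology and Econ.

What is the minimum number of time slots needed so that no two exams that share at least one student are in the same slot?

4

Calculus, Chemistry, Physics, Econ are mutually in conflict, so at least 4 time slots are needed.
4 time slots suffice: time slot 1 → {Algebra, Calculus, Logic}; time slot 2 → {Music, Statistics, Physics, Latin}; time slot 3 → {Chemistry, History}; time slot 4 → {Geology, Econ}. Every pair that conflicts lands in different time slots.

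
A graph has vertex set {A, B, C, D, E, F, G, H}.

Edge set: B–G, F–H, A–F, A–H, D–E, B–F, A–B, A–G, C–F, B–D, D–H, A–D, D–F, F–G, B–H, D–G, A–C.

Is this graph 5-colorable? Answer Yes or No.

The chromatic number is 5. A, B, D, F, H are mutually adjacent (a clique of size 5), so at least 5 colors are needed.
5 colors suffice: color 1 → {E, F}; color 2 → {A}; color 3 → {C, D}; color 4 → {B}; color 5 → {G, H}.
That is already a proper 5-coloring.

Yes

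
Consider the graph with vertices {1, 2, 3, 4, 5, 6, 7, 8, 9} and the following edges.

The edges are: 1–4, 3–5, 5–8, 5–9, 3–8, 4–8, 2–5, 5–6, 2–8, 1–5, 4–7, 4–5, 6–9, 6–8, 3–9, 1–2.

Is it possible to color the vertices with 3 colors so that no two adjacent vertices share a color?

Yes

The chromatic number is 3. 1, 4, 5 are pairwise adjacent, so at least 3 colors are needed.
3 colors suffice: 1=b, 2=c, 3=c, 4=c, 5=a, 6=c, 7=a, 8=b, 9=b.
That is already a proper 3-coloring.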